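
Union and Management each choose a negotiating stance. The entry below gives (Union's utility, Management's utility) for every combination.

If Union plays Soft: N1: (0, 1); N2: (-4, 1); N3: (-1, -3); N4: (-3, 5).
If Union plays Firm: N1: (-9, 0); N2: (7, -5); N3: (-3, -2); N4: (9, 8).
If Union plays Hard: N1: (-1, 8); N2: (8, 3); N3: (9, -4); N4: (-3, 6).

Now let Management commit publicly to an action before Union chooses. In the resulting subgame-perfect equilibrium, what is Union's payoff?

9

Union best-responds to each possible Management move:
- N1 → Union plays Soft (best of 0, -9, -1); Management gets 1.
- N2 → Union plays Hard (best of -4, 7, 8); Management gets 3.
- N3 → Union plays Hard (best of -1, -3, 9); Management gets -4.
- N4 → Union plays Firm (best of -3, 9, -3); Management gets 8.
Among 1, 3, -4, 8, the best is 8 at N4. Subgame-perfect outcome: (Firm, N4) with payoffs (9, 8).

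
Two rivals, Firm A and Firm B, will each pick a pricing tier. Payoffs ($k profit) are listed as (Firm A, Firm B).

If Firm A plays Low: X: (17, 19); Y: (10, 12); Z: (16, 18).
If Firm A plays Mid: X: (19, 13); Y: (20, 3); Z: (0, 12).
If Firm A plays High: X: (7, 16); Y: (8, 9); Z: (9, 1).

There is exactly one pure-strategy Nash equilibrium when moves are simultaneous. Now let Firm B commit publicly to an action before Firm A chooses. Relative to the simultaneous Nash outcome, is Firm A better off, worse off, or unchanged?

worse off

Work backward from Firm A's decision.
- X: BR = Mid, leader payoff 13.
- Y: BR = Mid, leader payoff 3.
- Z: BR = Low, leader payoff 18.
Among 13, 3, 18, the best is 18 at Z. Subgame-perfect outcome: (Low, Z) with payoffs (16, 18).
Now find the simultaneous Nash equilibrium.
Firm A's best replies: X→Mid; Y→Mid; Z→Low.
Firm B's best replies: Low→X; Mid→X; High→X.
Only (Mid, X) has each player best-responding; Nash payoffs (19, 13).
Firm A earns 16 sequentially versus 19 at the Nash outcome: worse off.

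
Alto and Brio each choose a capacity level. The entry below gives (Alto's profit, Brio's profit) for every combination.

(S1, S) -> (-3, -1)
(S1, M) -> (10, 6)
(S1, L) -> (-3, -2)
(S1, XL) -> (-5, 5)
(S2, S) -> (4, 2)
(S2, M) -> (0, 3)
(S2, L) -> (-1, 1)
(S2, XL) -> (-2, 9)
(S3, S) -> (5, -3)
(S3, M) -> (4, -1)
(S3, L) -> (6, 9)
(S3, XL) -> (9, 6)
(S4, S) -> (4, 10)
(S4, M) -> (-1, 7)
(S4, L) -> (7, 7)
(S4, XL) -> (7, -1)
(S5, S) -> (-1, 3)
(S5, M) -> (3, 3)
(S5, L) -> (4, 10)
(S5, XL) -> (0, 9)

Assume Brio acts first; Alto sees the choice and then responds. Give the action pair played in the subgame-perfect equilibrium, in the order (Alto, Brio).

Backward induction with Brio moving first.
- S: Alto compares -3, 4, 5, 4, -1 and picks S3; Brio would get -3.
- M: Alto compares 10, 0, 4, -1, 3 and picks S1; Brio would get 6.
- L: Alto compares -3, -1, 6, 7, 4 and picks S4; Brio would get 7.
- XL: Alto compares -5, -2, 9, 7, 0 and picks S3; Brio would get 6.
Among -3, 6, 7, 6, the best is 7 at L. Subgame-perfect outcome: (S4, L) with payoffs (7, 7).

(S4, L)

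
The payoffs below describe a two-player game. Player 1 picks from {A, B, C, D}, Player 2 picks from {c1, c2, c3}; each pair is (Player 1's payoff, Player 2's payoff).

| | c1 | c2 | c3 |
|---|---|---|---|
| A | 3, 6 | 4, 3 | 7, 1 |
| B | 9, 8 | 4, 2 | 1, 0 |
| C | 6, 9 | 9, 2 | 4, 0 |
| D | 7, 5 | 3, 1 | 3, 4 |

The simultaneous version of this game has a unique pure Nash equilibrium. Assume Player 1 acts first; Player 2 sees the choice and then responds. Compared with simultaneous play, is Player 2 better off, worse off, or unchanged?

unchanged

Solve by backward induction (Player 1 leads).
- A: Player 2 compares 6, 3, 1 and picks c1; Player 1 would get 3.
- B: Player 2 compares 8, 2, 0 and picks c1; Player 1 would get 9.
- C: Player 2 compares 9, 2, 0 and picks c1; Player 1 would get 6.
- D: Player 2 compares 5, 1, 4 and picks c1; Player 1 would get 7.
Player 1's induced payoffs are 3, 9, 6, 7, so Player 1 commits to B. Subgame-perfect outcome: (B, c1) with payoffs (9, 8).
Under simultaneous play:
Player 1's best replies: c1→B; c2→C; c3→A.
Player 2's best replies: A→c1; B→c1; C→c1; D→c1.
The unique mutual best reply is (B, c1), giving (9, 8).
Player 2 earns 8 sequentially versus 8 at the Nash outcome: unchanged.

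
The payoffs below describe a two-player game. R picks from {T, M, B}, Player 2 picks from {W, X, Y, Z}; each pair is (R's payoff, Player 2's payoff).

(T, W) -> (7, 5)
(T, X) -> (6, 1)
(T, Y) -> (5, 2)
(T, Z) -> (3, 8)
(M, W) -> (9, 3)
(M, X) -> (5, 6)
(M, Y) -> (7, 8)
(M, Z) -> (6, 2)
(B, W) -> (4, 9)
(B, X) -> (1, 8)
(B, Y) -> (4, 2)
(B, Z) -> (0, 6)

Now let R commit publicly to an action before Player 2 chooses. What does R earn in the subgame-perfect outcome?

7

Solve by backward induction (R leads).
- T: Player 2 compares 5, 1, 2, 8 and picks Z; R would get 3.
- M: Player 2 compares 3, 6, 8, 2 and picks Y; R would get 7.
- B: Player 2 compares 9, 8, 2, 6 and picks W; R would get 4.
R's induced payoffs are 3, 7, 4, so R commits to M. Subgame-perfect outcome: (M, Y) with payoffs (7, 8).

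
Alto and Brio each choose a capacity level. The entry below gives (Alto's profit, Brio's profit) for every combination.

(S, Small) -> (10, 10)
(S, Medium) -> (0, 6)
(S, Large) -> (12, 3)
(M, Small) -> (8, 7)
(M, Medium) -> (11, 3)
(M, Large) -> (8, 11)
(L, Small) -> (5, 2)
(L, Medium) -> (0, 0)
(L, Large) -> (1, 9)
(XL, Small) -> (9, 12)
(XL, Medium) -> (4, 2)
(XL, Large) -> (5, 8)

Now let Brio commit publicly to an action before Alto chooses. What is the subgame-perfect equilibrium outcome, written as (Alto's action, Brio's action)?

Alto best-responds to each possible Brio move:
- Small: BR = S, leader payoff 10.
- Medium: BR = M, leader payoff 3.
- Large: BR = S, leader payoff 3.
Maximizing over 10, 3, 3, Brio chooses Small. Subgame-perfect outcome: (S, Small) with payoffs (10, 10).

(S, Small)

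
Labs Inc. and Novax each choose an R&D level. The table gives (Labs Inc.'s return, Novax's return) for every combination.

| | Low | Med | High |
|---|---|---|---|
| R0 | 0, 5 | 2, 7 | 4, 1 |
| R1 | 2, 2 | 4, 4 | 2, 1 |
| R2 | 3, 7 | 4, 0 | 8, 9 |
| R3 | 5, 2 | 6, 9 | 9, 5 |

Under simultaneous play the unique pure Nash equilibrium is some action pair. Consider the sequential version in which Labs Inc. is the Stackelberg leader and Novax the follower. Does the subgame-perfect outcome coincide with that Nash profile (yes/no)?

Backward induction with Labs Inc. moving first.
- R0: BR = Med, leader payoff 2.
- R1: BR = Med, leader payoff 4.
- R2: BR = High, leader payoff 8.
- R3: BR = Med, leader payoff 6.
Among 2, 4, 8, 6, the best is 8 at R2. Subgame-perfect outcome: (R2, High) with payoffs (8, 9).
For the simultaneous game, intersect best replies.
Labs Inc.'s best replies: Low→R3; Med→R3; High→R3.
Novax's best replies: R0→Med; R1→Med; R2→High; R3→Med.
The unique mutual best reply is (R3, Med), giving (6, 9).
Sequential outcome (R2, High) differs from the Nash profile (R3, Med).

no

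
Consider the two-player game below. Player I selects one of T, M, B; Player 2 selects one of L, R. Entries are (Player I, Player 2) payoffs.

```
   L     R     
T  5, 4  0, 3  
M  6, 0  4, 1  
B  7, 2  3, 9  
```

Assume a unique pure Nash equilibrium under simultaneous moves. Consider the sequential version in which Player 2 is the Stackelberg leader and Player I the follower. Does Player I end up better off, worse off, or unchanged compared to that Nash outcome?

better off

Solve by backward induction (Player 2 leads).
- L → Player I plays B (best of 5, 6, 7); Player 2 gets 2.
- R → Player I plays M (best of 0, 4, 3); Player 2 gets 1.
Maximizing over 2, 1, Player 2 chooses L. Subgame-perfect outcome: (B, L) with payoffs (7, 2).
For the simultaneous game, intersect best replies.
Player I's best replies: L→B; R→M.
Player 2's best replies: T→L; M→R; B→R.
The unique mutual best reply is (M, R), giving (4, 1).
Player I earns 7 sequentially versus 4 at the Nash outcome: better off.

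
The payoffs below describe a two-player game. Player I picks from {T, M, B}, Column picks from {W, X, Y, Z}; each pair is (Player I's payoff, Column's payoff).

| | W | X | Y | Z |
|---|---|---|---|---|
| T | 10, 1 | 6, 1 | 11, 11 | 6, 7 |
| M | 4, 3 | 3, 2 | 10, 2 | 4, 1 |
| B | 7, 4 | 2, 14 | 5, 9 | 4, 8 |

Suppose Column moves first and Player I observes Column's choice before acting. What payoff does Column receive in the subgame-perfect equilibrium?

11

Work backward from Player I's decision.
- W → Player I plays T (best of 10, 4, 7); Column gets 1.
- X → Player I plays T (best of 6, 3, 2); Column gets 1.
- Y → Player I plays T (best of 11, 10, 5); Column gets 11.
- Z → Player I plays T (best of 6, 4, 4); Column gets 7.
Column's induced payoffs are 1, 1, 11, 7, so Column commits to Y. Subgame-perfect outcome: (T, Y) with payoffs (11, 11).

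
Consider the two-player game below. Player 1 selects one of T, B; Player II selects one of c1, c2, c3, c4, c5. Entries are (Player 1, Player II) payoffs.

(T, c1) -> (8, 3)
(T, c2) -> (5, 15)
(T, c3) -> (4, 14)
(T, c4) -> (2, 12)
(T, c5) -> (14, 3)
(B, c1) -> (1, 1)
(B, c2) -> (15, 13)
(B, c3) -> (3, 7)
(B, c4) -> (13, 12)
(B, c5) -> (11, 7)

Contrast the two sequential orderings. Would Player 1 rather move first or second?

If Player 1 leads: Player II's best replies are T→c2, B→c2; Player 1's induced payoffs 5, 15; outcome (B, c2), payoffs (15, 13).
If Player II leads: Player 1's best replies are c1→T, c2→B, c3→T, c4→B, c5→T; Player II's induced payoffs 3, 13, 14, 12, 3; outcome (T, c3), payoffs (4, 14).
Player 1 gets 15 moving first and 4 moving second, so Player 1 prefers to move first.

first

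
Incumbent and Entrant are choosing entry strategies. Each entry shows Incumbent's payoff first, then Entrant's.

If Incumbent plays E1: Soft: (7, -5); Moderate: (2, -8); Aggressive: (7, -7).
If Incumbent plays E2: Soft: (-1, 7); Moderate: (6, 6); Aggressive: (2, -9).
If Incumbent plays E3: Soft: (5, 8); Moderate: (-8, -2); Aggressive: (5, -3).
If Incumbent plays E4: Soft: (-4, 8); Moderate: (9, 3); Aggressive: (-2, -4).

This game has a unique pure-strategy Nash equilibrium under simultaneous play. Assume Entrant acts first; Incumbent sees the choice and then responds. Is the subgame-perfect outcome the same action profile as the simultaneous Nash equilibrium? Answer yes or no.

Incumbent best-responds to each possible Entrant move:
- Soft → Incumbent plays E1 (best of 7, -1, 5, -4); Entrant gets -5.
- Moderate → Incumbent plays E4 (best of 2, 6, -8, 9); Entrant gets 3.
- Aggressive → Incumbent plays E1 (best of 7, 2, 5, -2); Entrant gets -7.
Maximizing over -5, 3, -7, Entrant chooses Moderate. Subgame-perfect outcome: (E4, Moderate) with payoffs (9, 3).
Under simultaneous play:
Incumbent's best replies: Soft→E1; Moderate→E4; Aggressive→E1.
Entrant's best replies: E1→Soft; E2→Soft; E3→Soft; E4→Soft.
Only (E1, Soft) has each player best-responding; Nash payoffs (7, -5).
Sequential outcome (E4, Moderate) differs from the Nash profile (E1, Soft).

no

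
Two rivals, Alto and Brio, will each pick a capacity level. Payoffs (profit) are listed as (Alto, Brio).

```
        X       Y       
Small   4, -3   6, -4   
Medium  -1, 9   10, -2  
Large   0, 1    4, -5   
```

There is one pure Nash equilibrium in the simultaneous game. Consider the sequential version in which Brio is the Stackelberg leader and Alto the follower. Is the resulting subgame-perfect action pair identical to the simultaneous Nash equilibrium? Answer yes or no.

no

Solve by backward induction (Brio leads).
- X: BR = Small, leader payoff -3.
- Y: BR = Medium, leader payoff -2.
Among -3, -2, the best is -2 at Y. Subgame-perfect outcome: (Medium, Y) with payoffs (10, -2).
Under simultaneous play:
Alto's best replies: X→Small; Y→Medium.
Brio's best replies: Small→X; Medium→X; Large→X.
The unique mutual best reply is (Small, X), giving (4, -3).
Sequential outcome (Medium, Y) differs from the Nash profile (Small, X).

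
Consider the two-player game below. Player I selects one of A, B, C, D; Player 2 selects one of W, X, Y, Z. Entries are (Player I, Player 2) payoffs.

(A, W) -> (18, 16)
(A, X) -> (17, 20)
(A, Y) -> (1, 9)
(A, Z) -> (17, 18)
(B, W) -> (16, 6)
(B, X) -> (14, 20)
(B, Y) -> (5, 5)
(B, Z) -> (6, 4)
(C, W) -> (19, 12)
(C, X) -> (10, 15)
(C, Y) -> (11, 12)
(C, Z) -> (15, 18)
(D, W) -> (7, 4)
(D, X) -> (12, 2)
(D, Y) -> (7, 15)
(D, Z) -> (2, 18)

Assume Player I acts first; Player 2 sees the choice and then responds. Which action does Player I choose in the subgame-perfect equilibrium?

A

Player 2 best-responds to each possible Player I move:
- A → Player 2 plays X (best of 16, 20, 9, 18); Player I gets 17.
- B → Player 2 plays X (best of 6, 20, 5, 4); Player I gets 14.
- C → Player 2 plays Z (best of 12, 15, 12, 18); Player I gets 15.
- D → Player 2 plays Z (best of 4, 2, 15, 18); Player I gets 2.
Maximizing over 17, 14, 15, 2, Player I chooses A. Subgame-perfect outcome: (A, X) with payoffs (17, 20).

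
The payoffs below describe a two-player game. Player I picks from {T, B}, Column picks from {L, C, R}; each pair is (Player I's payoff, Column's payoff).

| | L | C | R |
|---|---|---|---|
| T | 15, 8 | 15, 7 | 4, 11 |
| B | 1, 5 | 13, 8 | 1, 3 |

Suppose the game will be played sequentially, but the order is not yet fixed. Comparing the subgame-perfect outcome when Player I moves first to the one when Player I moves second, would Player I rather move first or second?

first

If Player I leads: Column's best replies are T→R, B→C; Player I's induced payoffs 4, 13; outcome (B, C), payoffs (13, 8).
If Column leads: Player I's best replies are L→T, C→T, R→T; Column's induced payoffs 8, 7, 11; outcome (T, R), payoffs (4, 11).
Player I gets 13 moving first and 4 moving second, so Player I prefers to move first.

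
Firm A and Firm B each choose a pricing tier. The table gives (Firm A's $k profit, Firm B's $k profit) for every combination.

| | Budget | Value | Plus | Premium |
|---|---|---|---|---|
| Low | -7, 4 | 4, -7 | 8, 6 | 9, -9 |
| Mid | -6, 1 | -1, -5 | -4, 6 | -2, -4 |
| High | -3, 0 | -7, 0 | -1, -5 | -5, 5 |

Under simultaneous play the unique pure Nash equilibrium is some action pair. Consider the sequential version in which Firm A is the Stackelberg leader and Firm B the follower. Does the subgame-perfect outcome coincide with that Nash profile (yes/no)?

Backward induction with Firm A moving first.
- Low → Firm B plays Plus (best of 4, -7, 6, -9); Firm A gets 8.
- Mid → Firm B plays Plus (best of 1, -5, 6, -4); Firm A gets -4.
- High → Firm B plays Premium (best of 0, 0, -5, 5); Firm A gets -5.
Among 8, -4, -5, the best is 8 at Low. Subgame-perfect outcome: (Low, Plus) with payoffs (8, 6).
Under simultaneous play:
Firm A's best replies: Budget→High; Value→Low; Plus→Low; Premium→Low.
Firm B's best replies: Low→Plus; Mid→Plus; High→Premium.
The unique mutual best reply is (Low, Plus), giving (8, 6).
Sequential outcome (Low, Plus) coincides with the Nash profile (Low, Plus).

yes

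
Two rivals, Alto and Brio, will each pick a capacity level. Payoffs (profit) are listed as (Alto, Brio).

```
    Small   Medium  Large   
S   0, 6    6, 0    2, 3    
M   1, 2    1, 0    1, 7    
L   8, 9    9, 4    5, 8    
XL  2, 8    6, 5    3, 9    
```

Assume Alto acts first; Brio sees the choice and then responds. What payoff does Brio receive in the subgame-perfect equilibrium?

9

Solve by backward induction (Alto leads).
- S: Brio compares 6, 0, 3 and picks Small; Alto would get 0.
- M: Brio compares 2, 0, 7 and picks Large; Alto would get 1.
- L: Brio compares 9, 4, 8 and picks Small; Alto would get 8.
- XL: Brio compares 8, 5, 9 and picks Large; Alto would get 3.
Among 0, 1, 8, 3, the best is 8 at L. Subgame-perfect outcome: (L, Small) with payoffs (8, 9).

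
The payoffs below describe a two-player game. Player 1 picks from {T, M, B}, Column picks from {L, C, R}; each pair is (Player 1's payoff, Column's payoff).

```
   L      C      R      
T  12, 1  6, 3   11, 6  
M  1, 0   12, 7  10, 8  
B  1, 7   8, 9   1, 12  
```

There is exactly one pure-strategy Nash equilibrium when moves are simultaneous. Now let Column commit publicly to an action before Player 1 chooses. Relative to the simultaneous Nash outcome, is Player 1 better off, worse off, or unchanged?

Solve by backward induction (Column leads).
- L: BR = T, leader payoff 1.
- C: BR = M, leader payoff 7.
- R: BR = T, leader payoff 6.
Column's induced payoffs are 1, 7, 6, so Column commits to C. Subgame-perfect outcome: (M, C) with payoffs (12, 7).
Under simultaneous play:
Player 1's best replies: L→T; C→M; R→T.
Column's best replies: T→R; M→R; B→R.
The unique mutual best reply is (T, R), giving (11, 6).
Player 1 earns 12 sequentially versus 11 at the Nash outcome: better off.

better off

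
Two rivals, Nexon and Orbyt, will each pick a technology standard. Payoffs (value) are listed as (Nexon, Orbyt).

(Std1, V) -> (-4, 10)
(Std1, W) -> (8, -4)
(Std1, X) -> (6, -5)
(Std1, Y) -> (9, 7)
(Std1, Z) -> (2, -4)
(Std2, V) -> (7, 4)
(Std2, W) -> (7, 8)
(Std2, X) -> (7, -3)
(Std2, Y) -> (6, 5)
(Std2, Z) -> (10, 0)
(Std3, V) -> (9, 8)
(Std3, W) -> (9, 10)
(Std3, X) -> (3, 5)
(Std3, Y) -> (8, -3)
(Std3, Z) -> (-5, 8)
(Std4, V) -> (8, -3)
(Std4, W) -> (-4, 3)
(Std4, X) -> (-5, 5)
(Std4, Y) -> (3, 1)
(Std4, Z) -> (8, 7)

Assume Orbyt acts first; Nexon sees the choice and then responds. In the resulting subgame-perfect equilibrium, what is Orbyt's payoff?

10

Backward induction with Orbyt moving first.
- V → Nexon plays Std3 (best of -4, 7, 9, 8); Orbyt gets 8.
- W → Nexon plays Std3 (best of 8, 7, 9, -4); Orbyt gets 10.
- X → Nexon plays Std2 (best of 6, 7, 3, -5); Orbyt gets -3.
- Y → Nexon plays Std1 (best of 9, 6, 8, 3); Orbyt gets 7.
- Z → Nexon plays Std2 (best of 2, 10, -5, 8); Orbyt gets 0.
Orbyt's induced payoffs are 8, 10, -3, 7, 0, so Orbyt commits to W. Subgame-perfect outcome: (Std3, W) with payoffs (9, 10).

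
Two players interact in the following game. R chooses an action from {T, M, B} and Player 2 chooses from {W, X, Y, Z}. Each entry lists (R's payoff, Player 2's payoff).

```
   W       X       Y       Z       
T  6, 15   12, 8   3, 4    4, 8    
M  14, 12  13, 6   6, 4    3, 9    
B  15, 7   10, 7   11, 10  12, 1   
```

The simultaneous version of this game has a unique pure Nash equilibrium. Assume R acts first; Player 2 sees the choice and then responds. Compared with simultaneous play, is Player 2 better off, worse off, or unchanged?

Work backward from Player 2's decision.
- T → Player 2 plays W (best of 15, 8, 4, 8); R gets 6.
- M → Player 2 plays W (best of 12, 6, 4, 9); R gets 14.
- B → Player 2 plays Y (best of 7, 7, 10, 1); R gets 11.
Among 6, 14, 11, the best is 14 at M. Subgame-perfect outcome: (M, W) with payoffs (14, 12).
Under simultaneous play:
R's best replies: W→B; X→M; Y→B; Z→B.
Player 2's best replies: T→W; M→W; B→Y.
Only (B, Y) has each player best-responding; Nash payoffs (11, 10).
Player 2 earns 12 sequentially versus 10 at the Nash outcome: better off.

better off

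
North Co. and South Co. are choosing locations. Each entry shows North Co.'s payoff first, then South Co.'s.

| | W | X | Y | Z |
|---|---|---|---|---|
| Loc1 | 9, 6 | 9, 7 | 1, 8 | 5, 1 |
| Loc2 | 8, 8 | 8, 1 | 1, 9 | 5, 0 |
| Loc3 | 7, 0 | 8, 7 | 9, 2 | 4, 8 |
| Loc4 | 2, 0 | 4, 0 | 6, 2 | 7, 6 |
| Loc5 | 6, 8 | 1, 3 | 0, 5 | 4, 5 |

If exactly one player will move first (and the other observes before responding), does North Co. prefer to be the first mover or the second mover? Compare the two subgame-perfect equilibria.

second

If North Co. leads: South Co.'s best replies are Loc1→Y, Loc2→Y, Loc3→Z, Loc4→Z, Loc5→W; North Co.'s induced payoffs 1, 1, 4, 7, 6; outcome (Loc4, Z), payoffs (7, 6).
If South Co. leads: North Co.'s best replies are W→Loc1, X→Loc1, Y→Loc3, Z→Loc4; South Co.'s induced payoffs 6, 7, 2, 6; outcome (Loc1, X), payoffs (9, 7).
North Co. gets 7 moving first and 9 moving second, so North Co. prefers to move second.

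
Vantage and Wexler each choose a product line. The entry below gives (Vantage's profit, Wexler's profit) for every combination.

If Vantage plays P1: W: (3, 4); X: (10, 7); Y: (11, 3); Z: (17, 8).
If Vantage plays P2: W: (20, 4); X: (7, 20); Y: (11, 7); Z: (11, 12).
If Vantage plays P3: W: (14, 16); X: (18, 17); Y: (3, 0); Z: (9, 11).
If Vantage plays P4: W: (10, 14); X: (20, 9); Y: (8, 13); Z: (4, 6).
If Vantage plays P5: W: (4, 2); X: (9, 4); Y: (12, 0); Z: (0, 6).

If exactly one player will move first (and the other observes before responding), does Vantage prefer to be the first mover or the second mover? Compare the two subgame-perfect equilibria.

If Vantage leads: Wexler's best replies are P1→Z, P2→X, P3→X, P4→W, P5→Z; Vantage's induced payoffs 17, 7, 18, 10, 0; outcome (P3, X), payoffs (18, 17).
If Wexler leads: Vantage's best replies are W→P2, X→P4, Y→P5, Z→P1; Wexler's induced payoffs 4, 9, 0, 8; outcome (P4, X), payoffs (20, 9).
Vantage gets 18 moving first and 20 moving second, so Vantage prefers to move second.

second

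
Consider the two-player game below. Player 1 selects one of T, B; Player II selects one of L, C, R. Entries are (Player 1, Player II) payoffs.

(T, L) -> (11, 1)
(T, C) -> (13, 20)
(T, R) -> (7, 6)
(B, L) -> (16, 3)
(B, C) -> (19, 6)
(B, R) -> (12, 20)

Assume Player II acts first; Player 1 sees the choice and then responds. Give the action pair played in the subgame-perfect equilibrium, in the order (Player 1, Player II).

(B, R)

Solve by backward induction (Player II leads).
- L → Player 1 plays B (best of 11, 16); Player II gets 3.
- C → Player 1 plays B (best of 13, 19); Player II gets 6.
- R → Player 1 plays B (best of 7, 12); Player II gets 20.
Player II's induced payoffs are 3, 6, 20, so Player II commits to R. Subgame-perfect outcome: (B, R) with payoffs (12, 20).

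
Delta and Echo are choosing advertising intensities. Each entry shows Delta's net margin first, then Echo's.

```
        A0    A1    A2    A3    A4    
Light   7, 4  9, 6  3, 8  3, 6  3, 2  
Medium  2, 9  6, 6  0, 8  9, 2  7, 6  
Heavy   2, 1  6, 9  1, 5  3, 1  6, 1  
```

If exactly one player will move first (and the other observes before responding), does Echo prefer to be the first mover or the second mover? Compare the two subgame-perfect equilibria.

If Delta leads: Echo's best replies are Light→A2, Medium→A0, Heavy→A1; Delta's induced payoffs 3, 2, 6; outcome (Heavy, A1), payoffs (6, 9).
If Echo leads: Delta's best replies are A0→Light, A1→Light, A2→Light, A3→Medium, A4→Medium; Echo's induced payoffs 4, 6, 8, 2, 6; outcome (Light, A2), payoffs (3, 8).
Echo gets 8 moving first and 9 moving second, so Echo prefers to move second.

second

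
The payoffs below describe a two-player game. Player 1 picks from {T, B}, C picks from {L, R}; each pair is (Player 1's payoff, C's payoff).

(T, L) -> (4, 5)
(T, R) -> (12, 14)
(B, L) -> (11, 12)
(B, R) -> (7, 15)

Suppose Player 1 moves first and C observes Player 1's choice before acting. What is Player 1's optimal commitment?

T

Solve by backward induction (Player 1 leads).
- T: C compares 5, 14 and picks R; Player 1 would get 12.
- B: C compares 12, 15 and picks R; Player 1 would get 7.
Maximizing over 12, 7, Player 1 chooses T. Subgame-perfect outcome: (T, R) with payoffs (12, 14).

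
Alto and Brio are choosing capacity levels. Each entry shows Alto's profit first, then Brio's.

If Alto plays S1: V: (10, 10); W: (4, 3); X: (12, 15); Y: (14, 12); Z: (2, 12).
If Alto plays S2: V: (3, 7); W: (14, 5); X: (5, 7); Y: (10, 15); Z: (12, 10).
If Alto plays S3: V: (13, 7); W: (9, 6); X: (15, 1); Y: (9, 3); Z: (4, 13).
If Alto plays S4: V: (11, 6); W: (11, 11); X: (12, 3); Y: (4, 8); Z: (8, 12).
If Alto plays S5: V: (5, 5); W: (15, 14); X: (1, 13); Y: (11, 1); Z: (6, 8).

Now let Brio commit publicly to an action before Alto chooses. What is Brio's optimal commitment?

W

Work backward from Alto's decision.
- V: Alto compares 10, 3, 13, 11, 5 and picks S3; Brio would get 7.
- W: Alto compares 4, 14, 9, 11, 15 and picks S5; Brio would get 14.
- X: Alto compares 12, 5, 15, 12, 1 and picks S3; Brio would get 1.
- Y: Alto compares 14, 10, 9, 4, 11 and picks S1; Brio would get 12.
- Z: Alto compares 2, 12, 4, 8, 6 and picks S2; Brio would get 10.
Maximizing over 7, 14, 1, 12, 10, Brio chooses W. Subgame-perfect outcome: (S5, W) with payoffs (15, 14).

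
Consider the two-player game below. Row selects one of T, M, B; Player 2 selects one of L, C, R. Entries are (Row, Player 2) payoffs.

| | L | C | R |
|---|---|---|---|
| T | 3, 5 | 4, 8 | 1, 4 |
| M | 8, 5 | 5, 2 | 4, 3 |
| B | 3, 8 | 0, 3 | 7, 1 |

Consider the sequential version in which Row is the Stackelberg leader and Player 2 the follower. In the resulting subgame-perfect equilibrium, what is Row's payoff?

8

Backward induction with Row moving first.
- T: Player 2 compares 5, 8, 4 and picks C; Row would get 4.
- M: Player 2 compares 5, 2, 3 and picks L; Row would get 8.
- B: Player 2 compares 8, 3, 1 and picks L; Row would get 3.
Row's induced payoffs are 4, 8, 3, so Row commits to M. Subgame-perfect outcome: (M, L) with payoffs (8, 5).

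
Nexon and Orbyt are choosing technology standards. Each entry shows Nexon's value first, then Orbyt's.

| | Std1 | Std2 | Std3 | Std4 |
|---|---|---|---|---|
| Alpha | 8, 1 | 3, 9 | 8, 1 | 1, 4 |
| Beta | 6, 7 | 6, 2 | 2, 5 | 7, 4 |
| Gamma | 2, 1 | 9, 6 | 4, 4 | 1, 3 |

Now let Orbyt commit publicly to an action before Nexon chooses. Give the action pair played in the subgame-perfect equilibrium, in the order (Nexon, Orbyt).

(Gamma, Std2)

Work backward from Nexon's decision.
- Std1 → Nexon plays Alpha (best of 8, 6, 2); Orbyt gets 1.
- Std2 → Nexon plays Gamma (best of 3, 6, 9); Orbyt gets 6.
- Std3 → Nexon plays Alpha (best of 8, 2, 4); Orbyt gets 1.
- Std4 → Nexon plays Beta (best of 1, 7, 1); Orbyt gets 4.
Orbyt's induced payoffs are 1, 6, 1, 4, so Orbyt commits to Std2. Subgame-perfect outcome: (Gamma, Std2) with payoffs (9, 6).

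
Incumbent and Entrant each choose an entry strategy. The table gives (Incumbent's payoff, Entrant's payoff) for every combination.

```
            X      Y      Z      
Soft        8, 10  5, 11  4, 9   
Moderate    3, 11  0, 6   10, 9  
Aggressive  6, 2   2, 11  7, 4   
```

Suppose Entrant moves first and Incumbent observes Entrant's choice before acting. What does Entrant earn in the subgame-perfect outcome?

11

Work backward from Incumbent's decision.
- X: Incumbent compares 8, 3, 6 and picks Soft; Entrant would get 10.
- Y: Incumbent compares 5, 0, 2 and picks Soft; Entrant would get 11.
- Z: Incumbent compares 4, 10, 7 and picks Moderate; Entrant would get 9.
Entrant's induced payoffs are 10, 11, 9, so Entrant commits to Y. Subgame-perfect outcome: (Soft, Y) with payoffs (5, 11).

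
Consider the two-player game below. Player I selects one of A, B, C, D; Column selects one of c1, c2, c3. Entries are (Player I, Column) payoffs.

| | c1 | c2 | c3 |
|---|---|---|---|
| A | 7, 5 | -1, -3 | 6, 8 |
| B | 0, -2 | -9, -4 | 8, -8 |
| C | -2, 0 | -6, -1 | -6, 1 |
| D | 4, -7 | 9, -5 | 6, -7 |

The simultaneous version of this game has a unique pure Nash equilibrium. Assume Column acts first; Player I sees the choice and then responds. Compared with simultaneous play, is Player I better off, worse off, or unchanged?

Solve by backward induction (Column leads).
- c1: Player I compares 7, 0, -2, 4 and picks A; Column would get 5.
- c2: Player I compares -1, -9, -6, 9 and picks D; Column would get -5.
- c3: Player I compares 6, 8, -6, 6 and picks B; Column would get -8.
Maximizing over 5, -5, -8, Column chooses c1. Subgame-perfect outcome: (A, c1) with payoffs (7, 5).
Under simultaneous play:
Player I's best replies: c1→A; c2→D; c3→B.
Column's best replies: A→c3; B→c1; C→c3; D→c2.
Only (D, c2) has each player best-responding; Nash payoffs (9, -5).
Player I earns 7 sequentially versus 9 at the Nash outcome: worse off.

worse off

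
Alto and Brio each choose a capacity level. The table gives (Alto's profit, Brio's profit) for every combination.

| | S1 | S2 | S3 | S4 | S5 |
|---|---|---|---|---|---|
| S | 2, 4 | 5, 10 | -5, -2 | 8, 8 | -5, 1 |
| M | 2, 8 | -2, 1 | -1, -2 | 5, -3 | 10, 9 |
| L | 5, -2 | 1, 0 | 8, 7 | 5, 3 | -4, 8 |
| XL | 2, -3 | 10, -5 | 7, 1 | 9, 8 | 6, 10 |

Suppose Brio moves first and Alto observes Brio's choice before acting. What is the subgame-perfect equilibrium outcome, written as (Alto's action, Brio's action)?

Backward induction with Brio moving first.
- S1: Alto compares 2, 2, 5, 2 and picks L; Brio would get -2.
- S2: Alto compares 5, -2, 1, 10 and picks XL; Brio would get -5.
- S3: Alto compares -5, -1, 8, 7 and picks L; Brio would get 7.
- S4: Alto compares 8, 5, 5, 9 and picks XL; Brio would get 8.
- S5: Alto compares -5, 10, -4, 6 and picks M; Brio would get 9.
Brio's induced payoffs are -2, -5, 7, 8, 9, so Brio commits to S5. Subgame-perfect outcome: (M, S5) with payoffs (10, 9).

(M, S5)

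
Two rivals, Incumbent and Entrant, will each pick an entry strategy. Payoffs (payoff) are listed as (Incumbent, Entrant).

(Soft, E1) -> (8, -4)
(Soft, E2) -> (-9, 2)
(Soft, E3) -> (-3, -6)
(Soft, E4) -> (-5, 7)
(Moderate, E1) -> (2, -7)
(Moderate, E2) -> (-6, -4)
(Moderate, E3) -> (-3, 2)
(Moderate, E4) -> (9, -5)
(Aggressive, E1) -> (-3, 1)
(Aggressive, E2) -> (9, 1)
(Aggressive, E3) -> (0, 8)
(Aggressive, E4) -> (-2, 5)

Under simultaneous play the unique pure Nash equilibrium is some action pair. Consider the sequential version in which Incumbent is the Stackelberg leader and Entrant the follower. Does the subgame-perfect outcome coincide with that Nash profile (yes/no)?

Work backward from Entrant's decision.
- Soft: Entrant compares -4, 2, -6, 7 and picks E4; Incumbent would get -5.
- Moderate: Entrant compares -7, -4, 2, -5 and picks E3; Incumbent would get -3.
- Aggressive: Entrant compares 1, 1, 8, 5 and picks E3; Incumbent would get 0.
Among -5, -3, 0, the best is 0 at Aggressive. Subgame-perfect outcome: (Aggressive, E3) with payoffs (0, 8).
For the simultaneous game, intersect best replies.
Incumbent's best replies: E1→Soft; E2→Aggressive; E3→Aggressive; E4→Moderate.
Entrant's best replies: Soft→E4; Moderate→E3; Aggressive→E3.
The unique mutual best reply is (Aggressive, E3), giving (0, 8).
Sequential outcome (Aggressive, E3) coincides with the Nash profile (Aggressive, E3).

yes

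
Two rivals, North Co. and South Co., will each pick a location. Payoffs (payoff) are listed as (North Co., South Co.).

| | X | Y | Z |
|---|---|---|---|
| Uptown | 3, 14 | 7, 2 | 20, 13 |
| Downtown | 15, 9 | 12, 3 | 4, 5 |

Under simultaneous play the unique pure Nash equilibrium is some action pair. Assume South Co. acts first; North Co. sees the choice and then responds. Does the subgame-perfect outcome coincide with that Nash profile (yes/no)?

no

Solve by backward induction (South Co. leads).
- X: North Co. compares 3, 15 and picks Downtown; South Co. would get 9.
- Y: North Co. compares 7, 12 and picks Downtown; South Co. would get 3.
- Z: North Co. compares 20, 4 and picks Uptown; South Co. would get 13.
South Co.'s induced payoffs are 9, 3, 13, so South Co. commits to Z. Subgame-perfect outcome: (Uptown, Z) with payoffs (20, 13).
Now find the simultaneous Nash equilibrium.
North Co.'s best replies: X→Downtown; Y→Downtown; Z→Uptown.
South Co.'s best replies: Uptown→X; Downtown→X.
Only (Downtown, X) has each player best-responding; Nash payoffs (15, 9).
Sequential outcome (Uptown, Z) differs from the Nash profile (Downtown, X).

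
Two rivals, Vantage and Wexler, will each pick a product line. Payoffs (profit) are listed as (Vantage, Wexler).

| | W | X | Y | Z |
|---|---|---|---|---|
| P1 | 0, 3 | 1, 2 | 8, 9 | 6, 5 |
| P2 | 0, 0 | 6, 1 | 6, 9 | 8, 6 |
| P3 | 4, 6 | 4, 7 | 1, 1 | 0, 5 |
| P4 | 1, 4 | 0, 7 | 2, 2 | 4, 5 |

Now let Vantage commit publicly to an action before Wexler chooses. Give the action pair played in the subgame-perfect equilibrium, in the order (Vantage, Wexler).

(P1, Y)

Solve by backward induction (Vantage leads).
- P1 → Wexler plays Y (best of 3, 2, 9, 5); Vantage gets 8.
- P2 → Wexler plays Y (best of 0, 1, 9, 6); Vantage gets 6.
- P3 → Wexler plays X (best of 6, 7, 1, 5); Vantage gets 4.
- P4 → Wexler plays X (best of 4, 7, 2, 5); Vantage gets 0.
Maximizing over 8, 6, 4, 0, Vantage chooses P1. Subgame-perfect outcome: (P1, Y) with payoffs (8, 9).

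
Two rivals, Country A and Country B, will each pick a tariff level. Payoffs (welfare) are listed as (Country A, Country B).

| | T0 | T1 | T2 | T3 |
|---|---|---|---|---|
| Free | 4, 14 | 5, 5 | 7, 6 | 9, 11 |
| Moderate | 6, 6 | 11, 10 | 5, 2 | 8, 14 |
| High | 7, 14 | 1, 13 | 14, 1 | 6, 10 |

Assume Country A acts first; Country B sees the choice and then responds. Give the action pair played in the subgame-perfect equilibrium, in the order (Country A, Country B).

Country B best-responds to each possible Country A move:
- Free: BR = T0, leader payoff 4.
- Moderate: BR = T3, leader payoff 8.
- High: BR = T0, leader payoff 7.
Maximizing over 4, 8, 7, Country A chooses Moderate. Subgame-perfect outcome: (Moderate, T3) with payoffs (8, 14).

(Moderate, T3)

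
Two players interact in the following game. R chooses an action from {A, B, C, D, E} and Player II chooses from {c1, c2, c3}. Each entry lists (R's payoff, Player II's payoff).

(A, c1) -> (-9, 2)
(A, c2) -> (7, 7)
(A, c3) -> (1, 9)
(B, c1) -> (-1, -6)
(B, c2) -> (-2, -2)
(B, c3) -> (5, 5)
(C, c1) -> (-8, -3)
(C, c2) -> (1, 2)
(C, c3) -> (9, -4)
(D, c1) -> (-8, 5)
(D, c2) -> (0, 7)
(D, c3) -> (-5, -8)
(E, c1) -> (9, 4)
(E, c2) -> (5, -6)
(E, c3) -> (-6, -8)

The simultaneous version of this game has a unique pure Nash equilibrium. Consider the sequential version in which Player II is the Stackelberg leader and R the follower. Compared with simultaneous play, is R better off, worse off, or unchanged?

worse off

Backward induction with Player II moving first.
- c1 → R plays E (best of -9, -1, -8, -8, 9); Player II gets 4.
- c2 → R plays A (best of 7, -2, 1, 0, 5); Player II gets 7.
- c3 → R plays C (best of 1, 5, 9, -5, -6); Player II gets -4.
Maximizing over 4, 7, -4, Player II chooses c2. Subgame-perfect outcome: (A, c2) with payoffs (7, 7).
Under simultaneous play:
R's best replies: c1→E; c2→A; c3→C.
Player II's best replies: A→c3; B→c3; C→c2; D→c2; E→c1.
Only (E, c1) has each player best-responding; Nash payoffs (9, 4).
R earns 7 sequentially versus 9 at the Nash outcome: worse off.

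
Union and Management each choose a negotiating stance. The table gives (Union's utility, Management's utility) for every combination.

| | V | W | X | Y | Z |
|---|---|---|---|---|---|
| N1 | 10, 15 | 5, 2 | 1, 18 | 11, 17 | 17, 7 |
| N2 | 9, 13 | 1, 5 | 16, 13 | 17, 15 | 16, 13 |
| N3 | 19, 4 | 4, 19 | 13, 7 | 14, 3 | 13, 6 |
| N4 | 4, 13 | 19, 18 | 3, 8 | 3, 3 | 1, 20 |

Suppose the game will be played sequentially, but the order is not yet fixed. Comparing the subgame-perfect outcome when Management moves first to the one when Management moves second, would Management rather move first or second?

first

If Union leads: Management's best replies are N1→X, N2→Y, N3→W, N4→Z; Union's induced payoffs 1, 17, 4, 1; outcome (N2, Y), payoffs (17, 15).
If Management leads: Union's best replies are V→N3, W→N4, X→N2, Y→N2, Z→N1; Management's induced payoffs 4, 18, 13, 15, 7; outcome (N4, W), payoffs (19, 18).
Management gets 18 moving first and 15 moving second, so Management prefers to move first.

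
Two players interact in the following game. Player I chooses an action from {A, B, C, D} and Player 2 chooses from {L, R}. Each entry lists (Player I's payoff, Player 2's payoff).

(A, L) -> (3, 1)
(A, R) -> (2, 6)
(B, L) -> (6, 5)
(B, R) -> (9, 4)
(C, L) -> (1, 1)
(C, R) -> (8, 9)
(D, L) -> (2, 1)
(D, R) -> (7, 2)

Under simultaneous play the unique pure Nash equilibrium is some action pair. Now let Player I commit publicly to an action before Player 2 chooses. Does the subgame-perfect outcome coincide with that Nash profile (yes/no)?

no

Solve by backward induction (Player I leads).
- A: BR = R, leader payoff 2.
- B: BR = L, leader payoff 6.
- C: BR = R, leader payoff 8.
- D: BR = R, leader payoff 7.
Maximizing over 2, 6, 8, 7, Player I chooses C. Subgame-perfect outcome: (C, R) with payoffs (8, 9).
Now find the simultaneous Nash equilibrium.
Player I's best replies: L→B; R→B.
Player 2's best replies: A→R; B→L; C→R; D→R.
Only (B, L) has each player best-responding; Nash payoffs (6, 5).
Sequential outcome (C, R) differs from the Nash profile (B, L).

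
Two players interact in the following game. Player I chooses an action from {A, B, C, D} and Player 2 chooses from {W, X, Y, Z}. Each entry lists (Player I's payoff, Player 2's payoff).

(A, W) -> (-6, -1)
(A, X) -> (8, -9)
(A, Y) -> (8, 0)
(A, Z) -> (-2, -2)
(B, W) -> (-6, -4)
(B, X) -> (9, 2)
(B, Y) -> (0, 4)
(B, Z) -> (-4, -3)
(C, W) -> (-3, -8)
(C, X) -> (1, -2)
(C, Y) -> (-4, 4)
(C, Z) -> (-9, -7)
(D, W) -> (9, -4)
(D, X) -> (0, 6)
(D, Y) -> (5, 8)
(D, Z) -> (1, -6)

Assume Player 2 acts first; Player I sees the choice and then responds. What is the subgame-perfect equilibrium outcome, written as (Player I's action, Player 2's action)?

(B, X)

Solve by backward induction (Player 2 leads).
- W → Player I plays D (best of -6, -6, -3, 9); Player 2 gets -4.
- X → Player I plays B (best of 8, 9, 1, 0); Player 2 gets 2.
- Y → Player I plays A (best of 8, 0, -4, 5); Player 2 gets 0.
- Z → Player I plays D (best of -2, -4, -9, 1); Player 2 gets -6.
Among -4, 2, 0, -6, the best is 2 at X. Subgame-perfect outcome: (B, X) with payoffs (9, 2).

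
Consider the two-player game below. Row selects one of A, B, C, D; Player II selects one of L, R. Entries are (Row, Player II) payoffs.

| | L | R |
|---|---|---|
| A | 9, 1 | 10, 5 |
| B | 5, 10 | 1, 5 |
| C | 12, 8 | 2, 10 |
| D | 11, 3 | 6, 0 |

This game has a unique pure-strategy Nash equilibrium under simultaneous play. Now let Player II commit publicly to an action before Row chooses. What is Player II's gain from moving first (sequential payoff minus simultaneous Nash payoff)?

3

Row best-responds to each possible Player II move:
- L: Row compares 9, 5, 12, 11 and picks C; Player II would get 8.
- R: Row compares 10, 1, 2, 6 and picks A; Player II would get 5.
Among 8, 5, the best is 8 at L. Subgame-perfect outcome: (C, L) with payoffs (12, 8).
Now find the simultaneous Nash equilibrium.
Row's best replies: L→C; R→A.
Player II's best replies: A→R; B→L; C→R; D→L.
The unique mutual best reply is (A, R), giving (10, 5).
Player II's commitment gain: 8 − 5 = 3.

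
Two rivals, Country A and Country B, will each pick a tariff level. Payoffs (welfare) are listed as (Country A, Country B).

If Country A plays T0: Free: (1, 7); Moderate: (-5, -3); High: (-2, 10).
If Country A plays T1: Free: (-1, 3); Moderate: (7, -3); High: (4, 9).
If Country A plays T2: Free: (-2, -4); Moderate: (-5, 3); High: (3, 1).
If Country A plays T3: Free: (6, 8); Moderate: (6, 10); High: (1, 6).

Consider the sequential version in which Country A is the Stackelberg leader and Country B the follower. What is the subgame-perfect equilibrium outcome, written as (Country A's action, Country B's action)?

(T3, Moderate)

Solve by backward induction (Country A leads).
- T0 → Country B plays High (best of 7, -3, 10); Country A gets -2.
- T1 → Country B plays High (best of 3, -3, 9); Country A gets 4.
- T2 → Country B plays Moderate (best of -4, 3, 1); Country A gets -5.
- T3 → Country B plays Moderate (best of 8, 10, 6); Country A gets 6.
Among -2, 4, -5, 6, the best is 6 at T3. Subgame-perfect outcome: (T3, Moderate) with payoffs (6, 10).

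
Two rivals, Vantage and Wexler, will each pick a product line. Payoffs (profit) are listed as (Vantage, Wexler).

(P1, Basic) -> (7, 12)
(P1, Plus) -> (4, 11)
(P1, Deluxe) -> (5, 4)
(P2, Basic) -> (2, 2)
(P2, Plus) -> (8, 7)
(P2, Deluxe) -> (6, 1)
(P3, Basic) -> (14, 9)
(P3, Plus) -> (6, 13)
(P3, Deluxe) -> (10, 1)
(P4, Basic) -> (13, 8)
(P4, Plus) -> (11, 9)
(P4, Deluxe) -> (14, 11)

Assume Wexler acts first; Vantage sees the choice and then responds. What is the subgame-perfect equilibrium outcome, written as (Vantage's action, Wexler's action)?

Solve by backward induction (Wexler leads).
- Basic: Vantage compares 7, 2, 14, 13 and picks P3; Wexler would get 9.
- Plus: Vantage compares 4, 8, 6, 11 and picks P4; Wexler would get 9.
- Deluxe: Vantage compares 5, 6, 10, 14 and picks P4; Wexler would get 11.
Wexler's induced payoffs are 9, 9, 11, so Wexler commits to Deluxe. Subgame-perfect outcome: (P4, Deluxe) with payoffs (14, 11).

(P4, Deluxe)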